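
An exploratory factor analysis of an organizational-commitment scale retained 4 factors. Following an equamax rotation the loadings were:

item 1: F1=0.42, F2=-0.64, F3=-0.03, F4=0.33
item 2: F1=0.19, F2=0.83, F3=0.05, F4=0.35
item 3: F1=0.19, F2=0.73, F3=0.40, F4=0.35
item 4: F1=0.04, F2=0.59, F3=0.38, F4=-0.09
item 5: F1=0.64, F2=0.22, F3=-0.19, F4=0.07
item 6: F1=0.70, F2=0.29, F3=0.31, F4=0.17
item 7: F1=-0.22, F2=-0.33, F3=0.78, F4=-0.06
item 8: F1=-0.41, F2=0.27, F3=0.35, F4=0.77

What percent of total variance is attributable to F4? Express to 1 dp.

12.4%

SS loadings for F4 = 0.33² + 0.35² + 0.35² + (-0.09)² + 0.07² + 0.17² + (-0.06)² + 0.77² = 0.9923
With 8 standardized items, total variance = 8. Proportion = 0.9923/8 = 0.1240 → 12.40%.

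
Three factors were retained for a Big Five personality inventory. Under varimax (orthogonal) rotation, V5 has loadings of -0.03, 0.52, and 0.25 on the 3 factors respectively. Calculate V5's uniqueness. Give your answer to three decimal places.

0.666

h² = (-0.03)² + 0.52² + 0.25² = 0.0009 + 0.2704 + 0.0625 = 0.3338
Uniqueness u² = 1 − h² = 1 − 0.3338 = 0.6662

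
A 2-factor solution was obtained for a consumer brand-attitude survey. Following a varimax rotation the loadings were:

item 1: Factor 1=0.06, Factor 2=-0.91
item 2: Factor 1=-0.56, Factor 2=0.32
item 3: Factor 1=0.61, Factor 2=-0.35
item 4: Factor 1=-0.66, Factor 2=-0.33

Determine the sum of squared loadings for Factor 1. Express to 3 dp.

SS loadings for Factor 1 = 0.06² + (-0.56)² + 0.61² + (-0.66)² = 0.0036 + 0.3136 + 0.3721 + 0.4356 = 1.1249

1.125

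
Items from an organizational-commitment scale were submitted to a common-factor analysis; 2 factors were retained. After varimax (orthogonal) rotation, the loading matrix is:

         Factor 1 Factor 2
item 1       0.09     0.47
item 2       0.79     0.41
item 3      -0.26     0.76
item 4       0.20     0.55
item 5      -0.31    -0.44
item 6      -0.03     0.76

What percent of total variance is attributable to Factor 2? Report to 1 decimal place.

SS loadings for Factor 2 = 0.47² + 0.41² + 0.76² + 0.55² + (-0.44)² + 0.76² = 2.0403
With 6 standardized items, total variance = 6. Proportion = 2.0403/6 = 0.3401 → 34.01%.

34.0%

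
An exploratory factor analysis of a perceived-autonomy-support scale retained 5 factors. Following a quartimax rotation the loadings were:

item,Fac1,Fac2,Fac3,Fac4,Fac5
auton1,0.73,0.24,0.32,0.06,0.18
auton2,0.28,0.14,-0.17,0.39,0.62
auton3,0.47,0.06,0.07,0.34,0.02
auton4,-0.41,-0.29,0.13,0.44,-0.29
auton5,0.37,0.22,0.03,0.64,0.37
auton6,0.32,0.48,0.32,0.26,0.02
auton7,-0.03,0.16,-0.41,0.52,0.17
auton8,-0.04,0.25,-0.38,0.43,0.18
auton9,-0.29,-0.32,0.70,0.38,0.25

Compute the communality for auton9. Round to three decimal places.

0.883

h² = (-0.29)² + (-0.32)² + 0.70² + 0.38² + 0.25² = 0.0841 + 0.1024 + 0.4900 + 0.1444 + 0.0625 = 0.8834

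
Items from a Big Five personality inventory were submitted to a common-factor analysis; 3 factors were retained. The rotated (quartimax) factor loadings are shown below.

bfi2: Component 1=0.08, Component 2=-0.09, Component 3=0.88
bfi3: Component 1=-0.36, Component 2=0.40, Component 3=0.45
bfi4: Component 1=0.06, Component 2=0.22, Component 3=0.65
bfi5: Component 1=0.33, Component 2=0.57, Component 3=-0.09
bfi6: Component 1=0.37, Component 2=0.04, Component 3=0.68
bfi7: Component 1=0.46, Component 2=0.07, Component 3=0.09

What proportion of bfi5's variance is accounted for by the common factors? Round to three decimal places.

h² = 0.33² + 0.57² + (-0.09)² = 0.1089 + 0.3249 + 0.0081 = 0.4419

0.442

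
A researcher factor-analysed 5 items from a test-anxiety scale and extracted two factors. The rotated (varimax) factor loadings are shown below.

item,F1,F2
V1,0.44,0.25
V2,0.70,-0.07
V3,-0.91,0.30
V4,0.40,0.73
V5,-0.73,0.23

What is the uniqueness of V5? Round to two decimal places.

h² = (-0.73)² + 0.23² = 0.5329 + 0.0529 = 0.5858
Uniqueness u² = 1 − h² = 1 − 0.5858 = 0.4142

0.41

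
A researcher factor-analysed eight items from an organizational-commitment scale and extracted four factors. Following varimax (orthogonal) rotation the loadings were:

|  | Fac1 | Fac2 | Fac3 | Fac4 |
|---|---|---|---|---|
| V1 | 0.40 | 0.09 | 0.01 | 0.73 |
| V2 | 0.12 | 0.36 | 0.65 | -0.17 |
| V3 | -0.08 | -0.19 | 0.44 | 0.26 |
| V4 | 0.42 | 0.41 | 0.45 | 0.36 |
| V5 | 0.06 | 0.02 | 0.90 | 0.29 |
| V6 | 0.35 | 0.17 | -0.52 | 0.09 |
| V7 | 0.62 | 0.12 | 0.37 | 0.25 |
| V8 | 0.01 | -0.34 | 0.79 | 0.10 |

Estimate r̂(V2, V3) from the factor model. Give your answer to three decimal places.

r̂ = Σ λ_i·λ_j across factors = (0.12)(-0.08) + (0.36)(-0.19) + (0.65)(0.44) + (-0.17)(0.26)
  = -0.0096 -0.0684 +0.2860 -0.0442 = 0.1638

0.164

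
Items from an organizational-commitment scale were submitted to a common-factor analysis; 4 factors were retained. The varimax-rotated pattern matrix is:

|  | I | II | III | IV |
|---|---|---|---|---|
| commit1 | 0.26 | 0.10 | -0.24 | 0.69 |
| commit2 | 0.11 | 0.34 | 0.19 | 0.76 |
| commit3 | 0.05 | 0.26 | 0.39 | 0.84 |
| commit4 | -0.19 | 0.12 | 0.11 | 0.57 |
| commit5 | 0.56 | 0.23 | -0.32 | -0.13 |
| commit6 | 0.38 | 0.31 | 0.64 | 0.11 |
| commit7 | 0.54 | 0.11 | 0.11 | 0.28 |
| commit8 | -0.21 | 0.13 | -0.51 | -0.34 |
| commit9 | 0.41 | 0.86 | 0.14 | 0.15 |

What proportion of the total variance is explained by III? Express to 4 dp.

SS loadings for III = (-0.24)² + 0.19² + 0.39² + 0.11² + (-0.32)² + 0.64² + 0.11² + (-0.51)² + 0.14² = 1.0617
Proportion of variance = 1.0617 / 9 = 0.1180.

0.1180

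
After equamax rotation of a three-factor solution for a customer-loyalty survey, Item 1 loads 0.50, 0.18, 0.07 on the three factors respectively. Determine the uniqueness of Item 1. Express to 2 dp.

h² = 0.50² + 0.18² + 0.07² = 0.2500 + 0.0324 + 0.0049 = 0.2873
Uniqueness u² = 1 − h² = 1 − 0.2873 = 0.7127

0.71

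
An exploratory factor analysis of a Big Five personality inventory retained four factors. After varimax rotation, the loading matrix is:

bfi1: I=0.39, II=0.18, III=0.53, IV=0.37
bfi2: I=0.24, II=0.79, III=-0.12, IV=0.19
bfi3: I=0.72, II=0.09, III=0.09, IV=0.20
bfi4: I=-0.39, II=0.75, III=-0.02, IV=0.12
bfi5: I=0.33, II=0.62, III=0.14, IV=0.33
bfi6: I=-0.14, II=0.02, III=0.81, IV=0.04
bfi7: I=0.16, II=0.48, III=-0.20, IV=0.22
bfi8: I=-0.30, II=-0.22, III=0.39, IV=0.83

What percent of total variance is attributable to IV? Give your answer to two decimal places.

13.44%

SS loadings for IV = 0.37² + 0.19² + 0.20² + 0.12² + 0.33² + 0.04² + 0.22² + 0.83² = 1.0752
With 8 standardized items, total variance = 8. Proportion = 1.0752/8 = 0.1344 → 13.44%.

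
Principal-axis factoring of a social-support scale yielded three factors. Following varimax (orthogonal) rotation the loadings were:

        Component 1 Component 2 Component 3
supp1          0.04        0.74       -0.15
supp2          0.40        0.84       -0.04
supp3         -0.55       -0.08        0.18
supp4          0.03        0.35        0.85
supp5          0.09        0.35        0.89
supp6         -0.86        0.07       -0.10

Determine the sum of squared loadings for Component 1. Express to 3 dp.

1.213

SS loadings for Component 1 = 0.04² + 0.40² + (-0.55)² + 0.03² + 0.09² + (-0.86)² = 0.0016 + 0.1600 + 0.3025 + 0.0009 + 0.0081 + 0.7396 = 1.2127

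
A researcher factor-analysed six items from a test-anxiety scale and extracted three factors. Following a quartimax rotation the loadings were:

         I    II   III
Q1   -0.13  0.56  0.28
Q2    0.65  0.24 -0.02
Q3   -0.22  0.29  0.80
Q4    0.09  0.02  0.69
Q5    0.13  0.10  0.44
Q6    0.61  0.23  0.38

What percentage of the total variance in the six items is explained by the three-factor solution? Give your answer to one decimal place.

SS loadings by factor: 0.8849, 0.5186, 1.5329; total = 2.9364.
Total variance with 6 standardized items is 6, so the solution explains 2.9364/6 = 0.4894 = 48.94%.

48.9%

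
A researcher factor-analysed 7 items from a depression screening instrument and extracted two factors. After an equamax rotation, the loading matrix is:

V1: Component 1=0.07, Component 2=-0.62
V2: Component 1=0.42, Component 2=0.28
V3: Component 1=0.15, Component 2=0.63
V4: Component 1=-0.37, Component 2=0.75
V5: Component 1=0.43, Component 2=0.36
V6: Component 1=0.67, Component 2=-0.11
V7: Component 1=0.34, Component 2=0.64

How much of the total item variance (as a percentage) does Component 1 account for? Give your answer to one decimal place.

15.6%

SS loadings for Component 1 = 0.07² + 0.42² + 0.15² + (-0.37)² + 0.43² + 0.67² + 0.34² = 1.0901
With 7 standardized items, total variance = 7. Proportion = 1.0901/7 = 0.1557 → 15.57%.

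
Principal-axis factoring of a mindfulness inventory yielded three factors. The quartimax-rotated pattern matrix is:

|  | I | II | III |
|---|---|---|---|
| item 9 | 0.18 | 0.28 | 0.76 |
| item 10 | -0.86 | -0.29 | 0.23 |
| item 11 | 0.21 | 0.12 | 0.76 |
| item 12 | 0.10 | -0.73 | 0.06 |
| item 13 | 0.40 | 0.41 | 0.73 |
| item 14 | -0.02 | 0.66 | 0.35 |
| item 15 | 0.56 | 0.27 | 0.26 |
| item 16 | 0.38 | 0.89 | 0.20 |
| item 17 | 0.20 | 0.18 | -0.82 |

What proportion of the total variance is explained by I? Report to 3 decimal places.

0.165

SS loadings for I = 0.18² + (-0.86)² + 0.21² + 0.10² + 0.40² + (-0.02)² + 0.56² + 0.38² + 0.20² = 1.4845
Proportion of variance = 1.4845 / 9 = 0.1649.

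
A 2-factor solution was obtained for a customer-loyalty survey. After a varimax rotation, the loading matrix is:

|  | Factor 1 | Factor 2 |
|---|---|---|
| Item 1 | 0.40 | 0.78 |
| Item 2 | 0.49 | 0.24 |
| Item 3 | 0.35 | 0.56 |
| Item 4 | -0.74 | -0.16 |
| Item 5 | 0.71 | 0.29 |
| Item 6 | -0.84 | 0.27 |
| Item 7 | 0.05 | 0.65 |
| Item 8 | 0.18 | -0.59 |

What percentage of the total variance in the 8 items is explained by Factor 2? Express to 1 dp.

24.2%

SS loadings for Factor 2 = 0.78² + 0.24² + 0.56² + (-0.16)² + 0.29² + 0.27² + 0.65² + (-0.59)² = 1.9328
With 8 standardized items, total variance = 8. Proportion = 1.9328/8 = 0.2416 → 24.16%.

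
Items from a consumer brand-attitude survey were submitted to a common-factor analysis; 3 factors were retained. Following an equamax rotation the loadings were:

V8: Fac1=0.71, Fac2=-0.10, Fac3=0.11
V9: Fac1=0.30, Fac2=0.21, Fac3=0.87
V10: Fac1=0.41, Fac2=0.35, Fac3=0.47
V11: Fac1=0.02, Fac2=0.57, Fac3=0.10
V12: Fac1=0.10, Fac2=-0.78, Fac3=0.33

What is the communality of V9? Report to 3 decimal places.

h² = 0.30² + 0.21² + 0.87² = 0.0900 + 0.0441 + 0.7569 = 0.8910

0.891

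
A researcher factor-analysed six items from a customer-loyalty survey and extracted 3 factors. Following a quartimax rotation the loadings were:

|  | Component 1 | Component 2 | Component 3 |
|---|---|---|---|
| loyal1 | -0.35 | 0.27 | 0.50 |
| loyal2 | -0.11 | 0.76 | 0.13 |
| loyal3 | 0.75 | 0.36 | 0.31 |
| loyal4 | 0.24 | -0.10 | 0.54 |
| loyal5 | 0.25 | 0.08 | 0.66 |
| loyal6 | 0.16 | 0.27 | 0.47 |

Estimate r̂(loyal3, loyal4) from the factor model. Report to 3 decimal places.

r̂ = Σ λ_i·λ_j across factors = (0.75)(0.24) + (0.36)(-0.10) + (0.31)(0.54)
  = +0.1800 -0.0360 +0.1674 = 0.3114

0.311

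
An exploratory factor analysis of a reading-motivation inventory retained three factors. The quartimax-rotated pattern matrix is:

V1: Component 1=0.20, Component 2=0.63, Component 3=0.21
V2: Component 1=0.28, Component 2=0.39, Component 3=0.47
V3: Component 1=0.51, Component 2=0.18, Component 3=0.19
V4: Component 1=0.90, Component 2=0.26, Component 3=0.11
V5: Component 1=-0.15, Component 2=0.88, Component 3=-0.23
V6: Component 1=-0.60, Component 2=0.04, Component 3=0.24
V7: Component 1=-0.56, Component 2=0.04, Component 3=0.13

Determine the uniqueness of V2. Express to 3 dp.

0.549

h² = 0.28² + 0.39² + 0.47² = 0.0784 + 0.1521 + 0.2209 = 0.4514
Uniqueness u² = 1 − h² = 1 − 0.4514 = 0.5486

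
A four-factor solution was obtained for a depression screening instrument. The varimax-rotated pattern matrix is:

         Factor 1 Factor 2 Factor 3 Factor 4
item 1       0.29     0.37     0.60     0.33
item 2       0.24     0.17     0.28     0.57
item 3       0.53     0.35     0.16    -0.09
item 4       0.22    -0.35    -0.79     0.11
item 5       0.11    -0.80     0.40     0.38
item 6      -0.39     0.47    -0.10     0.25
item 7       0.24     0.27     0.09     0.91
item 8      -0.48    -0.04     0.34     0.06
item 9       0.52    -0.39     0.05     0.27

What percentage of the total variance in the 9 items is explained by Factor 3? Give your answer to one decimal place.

15.4%

SS loadings for Factor 3 = 0.60² + 0.28² + 0.16² + (-0.79)² + 0.40² + (-0.10)² + 0.09² + 0.34² + 0.05² = 1.3843
With 9 standardized items, total variance = 9. Proportion = 1.3843/9 = 0.1538 → 15.38%.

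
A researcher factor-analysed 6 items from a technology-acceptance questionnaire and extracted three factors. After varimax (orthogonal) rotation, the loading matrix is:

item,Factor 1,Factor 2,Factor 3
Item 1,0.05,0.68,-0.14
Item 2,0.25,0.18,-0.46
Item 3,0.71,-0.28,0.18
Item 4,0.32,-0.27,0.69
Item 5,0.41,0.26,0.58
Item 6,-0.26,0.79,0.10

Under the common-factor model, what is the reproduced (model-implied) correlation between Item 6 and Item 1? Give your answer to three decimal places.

0.510

r̂ = Σ λ_i·λ_j across factors = (-0.26)(0.05) + (0.79)(0.68) + (0.10)(-0.14)
  = -0.0130 +0.5372 -0.0140 = 0.5102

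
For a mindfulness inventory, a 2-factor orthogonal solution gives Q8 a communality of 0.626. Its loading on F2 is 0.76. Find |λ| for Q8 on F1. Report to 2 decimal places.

Under orthogonal rotation h² = Σλ², so λ_F1² = h² − (0.5776) = 0.626 − 0.5776 = 0.0484.
|λ| = √0.0484 = 0.2200.

0.22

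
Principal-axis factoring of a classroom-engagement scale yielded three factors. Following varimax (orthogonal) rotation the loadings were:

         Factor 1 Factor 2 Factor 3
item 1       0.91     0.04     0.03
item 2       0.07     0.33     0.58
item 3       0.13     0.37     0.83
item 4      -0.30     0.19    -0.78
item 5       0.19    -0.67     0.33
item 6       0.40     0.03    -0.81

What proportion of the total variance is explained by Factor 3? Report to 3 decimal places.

0.400

SS loadings for Factor 3 = 0.03² + 0.58² + 0.83² + (-0.78)² + 0.33² + (-0.81)² = 2.3996
Proportion of variance = 2.3996 / 6 = 0.3999.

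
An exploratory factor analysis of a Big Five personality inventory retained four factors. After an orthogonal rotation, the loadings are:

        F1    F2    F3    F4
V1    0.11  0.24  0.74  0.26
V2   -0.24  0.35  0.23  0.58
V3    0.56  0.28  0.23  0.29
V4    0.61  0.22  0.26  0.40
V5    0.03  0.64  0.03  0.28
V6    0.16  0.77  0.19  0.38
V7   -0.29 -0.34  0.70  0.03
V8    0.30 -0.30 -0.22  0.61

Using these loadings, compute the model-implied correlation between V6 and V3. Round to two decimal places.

r̂ = Σ λ_i·λ_j across factors = (0.16)(0.56) + (0.77)(0.28) + (0.19)(0.23) + (0.38)(0.29)
  = +0.0896 +0.2156 +0.0437 +0.1102 = 0.4591

0.46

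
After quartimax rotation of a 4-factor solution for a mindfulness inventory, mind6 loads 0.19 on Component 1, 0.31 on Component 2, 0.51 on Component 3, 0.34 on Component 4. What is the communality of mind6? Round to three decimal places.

0.508

h² = 0.19² + 0.31² + 0.51² + 0.34² = 0.0361 + 0.0961 + 0.2601 + 0.1156 = 0.5079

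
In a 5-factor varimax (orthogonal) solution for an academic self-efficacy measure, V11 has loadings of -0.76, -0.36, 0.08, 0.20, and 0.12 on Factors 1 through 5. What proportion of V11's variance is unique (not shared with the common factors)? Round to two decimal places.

h² = (-0.76)² + (-0.36)² + 0.08² + 0.20² + 0.12² = 0.5776 + 0.1296 + 0.0064 + 0.0400 + 0.0144 = 0.7680
Uniqueness u² = 1 − h² = 1 − 0.7680 = 0.2320

0.23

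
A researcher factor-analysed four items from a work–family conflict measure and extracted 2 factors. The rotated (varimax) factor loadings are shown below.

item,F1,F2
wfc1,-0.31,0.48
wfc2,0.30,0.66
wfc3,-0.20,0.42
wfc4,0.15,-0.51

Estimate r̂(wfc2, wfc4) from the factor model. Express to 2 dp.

r̂ = Σ λ_i·λ_j across factors = (0.30)(0.15) + (0.66)(-0.51)
  = +0.0450 -0.3366 = -0.2916

-0.29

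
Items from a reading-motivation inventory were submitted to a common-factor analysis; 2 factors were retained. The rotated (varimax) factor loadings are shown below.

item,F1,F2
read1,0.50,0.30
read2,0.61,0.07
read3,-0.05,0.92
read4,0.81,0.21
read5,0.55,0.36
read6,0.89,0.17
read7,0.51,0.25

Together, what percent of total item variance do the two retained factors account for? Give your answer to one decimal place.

54.9%

SS loadings by factor: 2.6354, 1.2064; total = 3.8418.
Total variance with 7 standardized items is 7, so the solution explains 3.8418/7 = 0.5488 = 54.88%.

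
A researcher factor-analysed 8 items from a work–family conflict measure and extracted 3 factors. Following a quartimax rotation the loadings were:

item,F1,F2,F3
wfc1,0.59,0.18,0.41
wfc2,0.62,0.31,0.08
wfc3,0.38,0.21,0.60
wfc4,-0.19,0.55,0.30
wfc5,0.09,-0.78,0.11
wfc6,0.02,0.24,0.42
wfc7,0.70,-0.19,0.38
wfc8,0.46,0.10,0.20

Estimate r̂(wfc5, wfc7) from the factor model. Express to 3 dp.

0.253

r̂ = Σ λ_i·λ_j across factors = (0.09)(0.70) + (-0.78)(-0.19) + (0.11)(0.38)
  = +0.0630 +0.1482 +0.0418 = 0.2530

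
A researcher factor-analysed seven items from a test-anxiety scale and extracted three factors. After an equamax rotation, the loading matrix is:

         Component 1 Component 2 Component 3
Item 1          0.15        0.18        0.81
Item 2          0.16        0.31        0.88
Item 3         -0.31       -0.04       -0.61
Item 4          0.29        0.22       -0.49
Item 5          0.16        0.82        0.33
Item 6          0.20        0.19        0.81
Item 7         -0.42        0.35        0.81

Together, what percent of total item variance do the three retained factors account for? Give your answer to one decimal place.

70.6%

SS loadings by factor: 0.4703, 1.0095, 3.4638; total = 4.9436.
Total variance with 7 standardized items is 7, so the solution explains 4.9436/7 = 0.7062 = 70.62%.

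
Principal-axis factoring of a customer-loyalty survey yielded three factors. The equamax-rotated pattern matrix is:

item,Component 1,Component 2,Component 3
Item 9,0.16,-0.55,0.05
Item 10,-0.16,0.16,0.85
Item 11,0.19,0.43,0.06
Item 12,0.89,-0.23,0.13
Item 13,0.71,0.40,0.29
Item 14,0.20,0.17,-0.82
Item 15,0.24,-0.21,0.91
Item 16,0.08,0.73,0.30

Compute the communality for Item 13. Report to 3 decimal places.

h² = 0.71² + 0.40² + 0.29² = 0.5041 + 0.1600 + 0.0841 = 0.7482

0.748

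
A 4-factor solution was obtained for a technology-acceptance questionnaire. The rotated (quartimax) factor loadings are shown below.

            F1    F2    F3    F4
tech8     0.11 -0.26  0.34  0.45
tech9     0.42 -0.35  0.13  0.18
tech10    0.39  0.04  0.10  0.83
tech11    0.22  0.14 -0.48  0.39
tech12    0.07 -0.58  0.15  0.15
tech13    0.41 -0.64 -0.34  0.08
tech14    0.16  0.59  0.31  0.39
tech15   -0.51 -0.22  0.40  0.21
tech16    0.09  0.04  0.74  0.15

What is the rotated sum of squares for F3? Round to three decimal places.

SS loadings for F3 = 0.34² + 0.13² + 0.10² + (-0.48)² + 0.15² + (-0.34)² + 0.31² + 0.40² + 0.74² = 0.1156 + 0.0169 + 0.0100 + 0.2304 + 0.0225 + 0.1156 + 0.0961 + 0.1600 + 0.5476 = 1.3147

1.315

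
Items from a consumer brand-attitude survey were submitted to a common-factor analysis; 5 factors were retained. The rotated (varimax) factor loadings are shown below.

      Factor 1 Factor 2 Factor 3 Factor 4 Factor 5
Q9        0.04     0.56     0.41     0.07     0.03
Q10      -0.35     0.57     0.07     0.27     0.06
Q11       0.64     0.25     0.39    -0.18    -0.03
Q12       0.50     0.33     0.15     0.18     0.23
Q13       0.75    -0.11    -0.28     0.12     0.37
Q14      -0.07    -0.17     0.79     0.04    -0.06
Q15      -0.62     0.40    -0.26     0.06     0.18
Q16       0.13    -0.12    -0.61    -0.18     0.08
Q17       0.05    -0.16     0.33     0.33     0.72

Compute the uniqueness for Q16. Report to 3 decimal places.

h² = 0.13² + (-0.12)² + (-0.61)² + (-0.18)² + 0.08² = 0.0169 + 0.0144 + 0.3721 + 0.0324 + 0.0064 = 0.4422
Uniqueness u² = 1 − h² = 1 − 0.4422 = 0.5578

0.558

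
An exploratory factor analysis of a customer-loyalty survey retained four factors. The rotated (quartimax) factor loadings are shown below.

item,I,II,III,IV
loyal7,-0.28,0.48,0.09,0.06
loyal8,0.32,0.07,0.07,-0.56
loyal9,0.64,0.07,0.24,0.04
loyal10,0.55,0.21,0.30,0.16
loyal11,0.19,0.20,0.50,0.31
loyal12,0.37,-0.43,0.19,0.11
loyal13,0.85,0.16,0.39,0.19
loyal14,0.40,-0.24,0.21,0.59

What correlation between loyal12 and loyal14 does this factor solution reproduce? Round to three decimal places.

r̂ = Σ λ_i·λ_j across factors = (0.37)(0.40) + (-0.43)(-0.24) + (0.19)(0.21) + (0.11)(0.59)
  = +0.1480 +0.1032 +0.0399 +0.0649 = 0.3560

0.356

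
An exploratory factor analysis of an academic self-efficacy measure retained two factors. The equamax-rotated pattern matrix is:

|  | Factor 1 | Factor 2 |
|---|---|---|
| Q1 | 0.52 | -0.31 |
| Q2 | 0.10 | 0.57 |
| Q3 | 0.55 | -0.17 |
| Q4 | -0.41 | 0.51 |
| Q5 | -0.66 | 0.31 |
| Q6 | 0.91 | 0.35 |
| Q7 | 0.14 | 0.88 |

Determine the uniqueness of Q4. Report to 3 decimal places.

h² = (-0.41)² + 0.51² = 0.1681 + 0.2601 = 0.4282
Uniqueness u² = 1 − h² = 1 − 0.4282 = 0.5718

0.572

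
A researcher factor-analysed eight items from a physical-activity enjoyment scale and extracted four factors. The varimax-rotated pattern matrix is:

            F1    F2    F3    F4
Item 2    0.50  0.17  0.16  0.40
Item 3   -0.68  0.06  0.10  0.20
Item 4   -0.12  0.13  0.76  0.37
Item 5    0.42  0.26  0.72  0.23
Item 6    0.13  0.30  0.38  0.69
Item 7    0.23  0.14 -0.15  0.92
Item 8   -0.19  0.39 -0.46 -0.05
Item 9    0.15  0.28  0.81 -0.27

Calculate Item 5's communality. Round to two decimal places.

0.82

h² = 0.42² + 0.26² + 0.72² + 0.23² = 0.1764 + 0.0676 + 0.5184 + 0.0529 = 0.8153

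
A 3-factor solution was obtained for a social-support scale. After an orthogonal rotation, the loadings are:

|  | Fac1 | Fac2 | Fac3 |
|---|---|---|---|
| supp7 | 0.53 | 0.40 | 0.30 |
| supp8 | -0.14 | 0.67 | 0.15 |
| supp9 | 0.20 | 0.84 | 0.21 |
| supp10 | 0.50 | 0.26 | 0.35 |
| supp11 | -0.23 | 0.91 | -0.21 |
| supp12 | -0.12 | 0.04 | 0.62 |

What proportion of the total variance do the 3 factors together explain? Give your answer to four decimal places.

SS loadings by factor: 0.6578, 2.2118, 0.7076; total = 3.5772.
Total variance with 6 standardized items is 6, so the solution explains 3.5772/6 = 0.5962.

0.5962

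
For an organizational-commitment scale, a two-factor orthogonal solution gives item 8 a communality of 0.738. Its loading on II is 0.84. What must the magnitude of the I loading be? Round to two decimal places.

Under orthogonal rotation h² = Σλ², so λ_I² = h² − (0.7056) = 0.738 − 0.7056 = 0.0324.
|λ| = √0.0324 = 0.1800.

0.18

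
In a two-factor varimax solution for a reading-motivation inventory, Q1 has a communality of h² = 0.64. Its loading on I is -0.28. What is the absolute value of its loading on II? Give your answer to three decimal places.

Under orthogonal rotation h² = Σλ², so λ_II² = h² − (0.0784) = 0.64 − 0.0784 = 0.5616.
|λ| = √0.5616 = 0.7494.

0.749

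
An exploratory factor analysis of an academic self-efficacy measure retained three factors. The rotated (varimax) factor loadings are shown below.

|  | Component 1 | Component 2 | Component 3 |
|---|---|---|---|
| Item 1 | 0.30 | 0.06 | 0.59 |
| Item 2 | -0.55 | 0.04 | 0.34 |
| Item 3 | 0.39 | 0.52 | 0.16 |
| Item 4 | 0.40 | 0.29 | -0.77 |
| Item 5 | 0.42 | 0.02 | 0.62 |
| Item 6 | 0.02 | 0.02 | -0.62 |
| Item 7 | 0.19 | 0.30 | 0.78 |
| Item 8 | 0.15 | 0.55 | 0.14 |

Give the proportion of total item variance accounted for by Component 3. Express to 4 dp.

SS loadings for Component 3 = 0.59² + 0.34² + 0.16² + (-0.77)² + 0.62² + (-0.62)² + 0.78² + 0.14² = 2.4790
Proportion of variance = 2.4790 / 8 = 0.3099.

0.3099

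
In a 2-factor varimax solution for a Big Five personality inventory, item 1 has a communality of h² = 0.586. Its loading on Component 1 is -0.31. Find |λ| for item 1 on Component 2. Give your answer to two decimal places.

Under orthogonal rotation h² = Σλ², so λ_Component 2² = h² − (0.0961) = 0.586 − 0.0961 = 0.4899.
|λ| = √0.4899 = 0.6999.

0.70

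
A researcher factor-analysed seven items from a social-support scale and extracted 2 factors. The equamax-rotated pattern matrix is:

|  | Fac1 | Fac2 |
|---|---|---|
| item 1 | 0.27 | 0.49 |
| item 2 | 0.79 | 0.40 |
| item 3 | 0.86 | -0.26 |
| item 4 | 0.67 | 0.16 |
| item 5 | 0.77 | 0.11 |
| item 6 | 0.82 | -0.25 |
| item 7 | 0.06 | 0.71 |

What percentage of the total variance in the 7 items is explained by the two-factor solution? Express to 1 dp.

60.4%

SS loadings by factor: 3.1544, 1.0720; total = 4.2264.
Total variance with 7 standardized items is 7, so the solution explains 4.2264/7 = 0.6038 = 60.38%.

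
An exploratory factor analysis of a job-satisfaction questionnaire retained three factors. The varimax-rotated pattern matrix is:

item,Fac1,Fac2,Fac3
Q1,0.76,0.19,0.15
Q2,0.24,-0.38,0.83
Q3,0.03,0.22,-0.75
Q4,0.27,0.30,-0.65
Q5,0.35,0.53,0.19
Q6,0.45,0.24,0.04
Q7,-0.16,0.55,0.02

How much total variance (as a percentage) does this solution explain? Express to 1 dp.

53.6%

SS loadings by factor: 1.0596, 0.9599, 1.7345; total = 3.7540.
Total variance with 7 standardized items is 7, so the solution explains 3.7540/7 = 0.5363 = 53.63%.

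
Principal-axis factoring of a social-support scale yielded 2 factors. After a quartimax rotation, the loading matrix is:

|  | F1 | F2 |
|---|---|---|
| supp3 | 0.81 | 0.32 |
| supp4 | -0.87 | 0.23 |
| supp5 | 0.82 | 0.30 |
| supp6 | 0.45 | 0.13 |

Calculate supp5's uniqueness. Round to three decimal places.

h² = 0.82² + 0.30² = 0.6724 + 0.0900 = 0.7624
Uniqueness u² = 1 − h² = 1 − 0.7624 = 0.2376

0.238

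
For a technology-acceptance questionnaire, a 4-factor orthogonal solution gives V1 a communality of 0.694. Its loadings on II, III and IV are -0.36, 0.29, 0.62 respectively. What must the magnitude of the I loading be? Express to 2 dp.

0.31

Under orthogonal rotation h² = Σλ², so λ_I² = h² − (0.5981) = 0.694 − 0.5981 = 0.0959.
|λ| = √0.0959 = 0.3097.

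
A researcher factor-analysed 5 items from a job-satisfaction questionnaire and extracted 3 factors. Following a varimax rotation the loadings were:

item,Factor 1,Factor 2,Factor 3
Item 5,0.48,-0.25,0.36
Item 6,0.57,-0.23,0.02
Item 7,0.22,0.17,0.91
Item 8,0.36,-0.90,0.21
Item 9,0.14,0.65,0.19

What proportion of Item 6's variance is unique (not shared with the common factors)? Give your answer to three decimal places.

h² = 0.57² + (-0.23)² + 0.02² = 0.3249 + 0.0529 + 0.0004 = 0.3782
Uniqueness u² = 1 − h² = 1 − 0.3782 = 0.6218

0.622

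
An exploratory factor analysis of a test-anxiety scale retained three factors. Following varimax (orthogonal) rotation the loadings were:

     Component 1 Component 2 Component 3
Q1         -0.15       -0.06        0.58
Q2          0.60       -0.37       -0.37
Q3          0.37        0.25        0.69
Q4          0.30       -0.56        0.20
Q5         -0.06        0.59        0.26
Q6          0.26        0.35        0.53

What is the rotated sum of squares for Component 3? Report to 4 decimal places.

SS loadings for Component 3 = 0.58² + (-0.37)² + 0.69² + 0.20² + 0.26² + 0.53² = 0.3364 + 0.1369 + 0.4761 + 0.0400 + 0.0676 + 0.2809 = 1.3379

1.3379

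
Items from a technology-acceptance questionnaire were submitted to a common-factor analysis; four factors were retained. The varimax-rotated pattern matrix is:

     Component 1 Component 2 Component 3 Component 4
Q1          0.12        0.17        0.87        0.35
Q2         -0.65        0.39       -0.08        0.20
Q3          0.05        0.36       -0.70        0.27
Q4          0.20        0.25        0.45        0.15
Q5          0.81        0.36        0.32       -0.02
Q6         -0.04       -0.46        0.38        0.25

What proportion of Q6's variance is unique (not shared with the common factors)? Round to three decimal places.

h² = (-0.04)² + (-0.46)² + 0.38² + 0.25² = 0.0016 + 0.2116 + 0.1444 + 0.0625 = 0.4201
Uniqueness u² = 1 − h² = 1 − 0.4201 = 0.5799

0.580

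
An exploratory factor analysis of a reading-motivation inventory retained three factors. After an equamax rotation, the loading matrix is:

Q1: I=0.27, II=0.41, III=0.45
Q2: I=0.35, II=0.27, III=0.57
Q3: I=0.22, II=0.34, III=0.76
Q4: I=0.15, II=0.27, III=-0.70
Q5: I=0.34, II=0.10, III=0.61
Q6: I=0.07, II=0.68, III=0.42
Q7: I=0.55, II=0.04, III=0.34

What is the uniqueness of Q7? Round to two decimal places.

0.58

h² = 0.55² + 0.04² + 0.34² = 0.3025 + 0.0016 + 0.1156 = 0.4197
Uniqueness u² = 1 − h² = 1 − 0.4197 = 0.5803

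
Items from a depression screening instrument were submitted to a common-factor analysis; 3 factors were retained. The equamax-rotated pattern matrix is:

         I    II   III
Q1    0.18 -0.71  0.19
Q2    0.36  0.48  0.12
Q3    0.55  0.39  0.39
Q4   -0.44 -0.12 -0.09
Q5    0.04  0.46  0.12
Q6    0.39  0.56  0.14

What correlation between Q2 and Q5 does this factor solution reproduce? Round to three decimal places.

r̂ = Σ λ_i·λ_j across factors = (0.36)(0.04) + (0.48)(0.46) + (0.12)(0.12)
  = +0.0144 +0.2208 +0.0144 = 0.2496

0.250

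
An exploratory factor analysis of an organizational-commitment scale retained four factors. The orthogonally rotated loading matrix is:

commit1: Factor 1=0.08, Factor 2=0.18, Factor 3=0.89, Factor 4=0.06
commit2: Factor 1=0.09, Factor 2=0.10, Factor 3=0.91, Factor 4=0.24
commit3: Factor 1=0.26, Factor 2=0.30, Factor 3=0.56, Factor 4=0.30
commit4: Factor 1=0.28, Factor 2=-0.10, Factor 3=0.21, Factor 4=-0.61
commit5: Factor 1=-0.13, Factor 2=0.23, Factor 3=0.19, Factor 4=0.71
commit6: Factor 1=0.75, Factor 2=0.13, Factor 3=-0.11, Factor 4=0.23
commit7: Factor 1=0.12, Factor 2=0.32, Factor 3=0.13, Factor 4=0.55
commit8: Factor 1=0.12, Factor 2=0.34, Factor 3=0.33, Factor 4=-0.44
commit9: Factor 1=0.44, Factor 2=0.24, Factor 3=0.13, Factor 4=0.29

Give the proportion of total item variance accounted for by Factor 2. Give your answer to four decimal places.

SS loadings for Factor 2 = 0.18² + 0.10² + 0.30² + (-0.10)² + 0.23² + 0.13² + 0.32² + 0.34² + 0.24² = 0.4878
Proportion of variance = 0.4878 / 9 = 0.0542.

0.0542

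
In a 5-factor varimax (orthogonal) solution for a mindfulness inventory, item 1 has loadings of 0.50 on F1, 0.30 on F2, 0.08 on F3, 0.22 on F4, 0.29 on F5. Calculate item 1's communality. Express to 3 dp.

h² = 0.50² + 0.30² + 0.08² + 0.22² + 0.29² = 0.2500 + 0.0900 + 0.0064 + 0.0484 + 0.0841 = 0.4789

0.479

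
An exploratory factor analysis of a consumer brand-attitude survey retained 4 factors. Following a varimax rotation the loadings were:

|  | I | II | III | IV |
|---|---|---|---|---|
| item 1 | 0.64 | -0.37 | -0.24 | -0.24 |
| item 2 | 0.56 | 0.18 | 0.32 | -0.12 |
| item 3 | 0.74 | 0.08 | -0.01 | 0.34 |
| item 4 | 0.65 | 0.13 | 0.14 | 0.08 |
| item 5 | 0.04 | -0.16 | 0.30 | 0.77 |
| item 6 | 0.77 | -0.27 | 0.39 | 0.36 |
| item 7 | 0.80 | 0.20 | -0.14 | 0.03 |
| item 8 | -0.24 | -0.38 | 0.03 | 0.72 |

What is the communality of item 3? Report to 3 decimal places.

h² = 0.74² + 0.08² + (-0.01)² + 0.34² = 0.5476 + 0.0064 + 0.0001 + 0.1156 = 0.6697

0.670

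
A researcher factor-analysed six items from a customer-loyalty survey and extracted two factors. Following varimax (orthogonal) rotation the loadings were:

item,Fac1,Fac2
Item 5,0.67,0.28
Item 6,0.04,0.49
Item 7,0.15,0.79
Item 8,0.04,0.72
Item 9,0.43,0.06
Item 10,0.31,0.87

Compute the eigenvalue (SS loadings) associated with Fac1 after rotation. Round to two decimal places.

SS loadings for Fac1 = 0.67² + 0.04² + 0.15² + 0.04² + 0.43² + 0.31² = 0.4489 + 0.0016 + 0.0225 + 0.0016 + 0.1849 + 0.0961 = 0.7556

0.76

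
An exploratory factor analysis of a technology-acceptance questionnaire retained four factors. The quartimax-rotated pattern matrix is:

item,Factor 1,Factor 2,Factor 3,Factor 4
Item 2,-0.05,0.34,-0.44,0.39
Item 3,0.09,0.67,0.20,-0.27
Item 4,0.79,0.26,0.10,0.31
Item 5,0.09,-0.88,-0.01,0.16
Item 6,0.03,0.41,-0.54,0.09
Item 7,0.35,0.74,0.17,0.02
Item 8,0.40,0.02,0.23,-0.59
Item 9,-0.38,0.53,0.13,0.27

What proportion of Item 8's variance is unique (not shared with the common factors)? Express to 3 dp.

h² = 0.40² + 0.02² + 0.23² + (-0.59)² = 0.1600 + 0.0004 + 0.0529 + 0.3481 = 0.5614
Uniqueness u² = 1 − h² = 1 − 0.5614 = 0.4386

0.439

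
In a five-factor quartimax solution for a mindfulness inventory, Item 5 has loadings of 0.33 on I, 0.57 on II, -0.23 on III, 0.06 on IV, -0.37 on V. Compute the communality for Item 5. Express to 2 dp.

0.63

h² = 0.33² + 0.57² + (-0.23)² + 0.06² + (-0.37)² = 0.1089 + 0.3249 + 0.0529 + 0.0036 + 0.1369 = 0.6272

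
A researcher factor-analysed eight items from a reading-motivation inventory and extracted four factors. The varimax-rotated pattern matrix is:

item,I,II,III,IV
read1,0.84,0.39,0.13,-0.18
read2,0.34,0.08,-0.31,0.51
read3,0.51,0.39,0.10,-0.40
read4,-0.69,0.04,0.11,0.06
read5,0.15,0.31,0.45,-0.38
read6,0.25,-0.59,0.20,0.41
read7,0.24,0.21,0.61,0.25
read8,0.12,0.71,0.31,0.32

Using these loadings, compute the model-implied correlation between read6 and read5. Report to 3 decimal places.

-0.211

r̂ = Σ λ_i·λ_j across factors = (0.25)(0.15) + (-0.59)(0.31) + (0.20)(0.45) + (0.41)(-0.38)
  = +0.0375 -0.1829 +0.0900 -0.1558 = -0.2112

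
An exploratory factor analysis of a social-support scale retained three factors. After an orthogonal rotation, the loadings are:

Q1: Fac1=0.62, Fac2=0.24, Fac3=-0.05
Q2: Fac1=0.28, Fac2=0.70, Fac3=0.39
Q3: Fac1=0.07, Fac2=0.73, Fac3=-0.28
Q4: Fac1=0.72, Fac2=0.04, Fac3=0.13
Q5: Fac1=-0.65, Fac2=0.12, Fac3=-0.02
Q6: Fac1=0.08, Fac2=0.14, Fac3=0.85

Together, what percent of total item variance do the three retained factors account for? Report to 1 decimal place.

58.4%

Communalities: 0.4445, 0.7205, 0.6162, 0.5369, 0.4373, 0.7485; Σh² = 3.5039.
Total variance with 6 standardized items is 6, so the solution explains 3.5039/6 = 0.5840 = 58.40%.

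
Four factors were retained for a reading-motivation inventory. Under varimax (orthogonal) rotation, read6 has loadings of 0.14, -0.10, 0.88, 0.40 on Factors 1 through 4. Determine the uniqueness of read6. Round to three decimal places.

0.036

h² = 0.14² + (-0.10)² + 0.88² + 0.40² = 0.0196 + 0.0100 + 0.7744 + 0.1600 = 0.9640
Uniqueness u² = 1 − h² = 1 − 0.9640 = 0.0360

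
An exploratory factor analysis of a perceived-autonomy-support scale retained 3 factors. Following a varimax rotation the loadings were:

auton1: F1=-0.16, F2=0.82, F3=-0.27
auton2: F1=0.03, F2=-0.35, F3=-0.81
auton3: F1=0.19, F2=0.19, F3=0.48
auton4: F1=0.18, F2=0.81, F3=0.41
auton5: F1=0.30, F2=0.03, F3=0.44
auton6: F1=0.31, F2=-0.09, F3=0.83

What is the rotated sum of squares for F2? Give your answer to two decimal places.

SS loadings for F2 = 0.82² + (-0.35)² + 0.19² + 0.81² + 0.03² + (-0.09)² = 0.6724 + 0.1225 + 0.0361 + 0.6561 + 0.0009 + 0.0081 = 1.4961

1.50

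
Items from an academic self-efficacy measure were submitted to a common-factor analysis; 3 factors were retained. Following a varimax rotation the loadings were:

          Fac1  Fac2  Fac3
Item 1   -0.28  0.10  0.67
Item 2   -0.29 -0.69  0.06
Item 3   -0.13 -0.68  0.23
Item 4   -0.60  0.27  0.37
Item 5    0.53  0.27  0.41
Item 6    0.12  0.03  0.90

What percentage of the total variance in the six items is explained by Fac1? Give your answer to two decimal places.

SS loadings for Fac1 = (-0.28)² + (-0.29)² + (-0.13)² + (-0.60)² + 0.53² + 0.12² = 0.8347
With 6 standardized items, total variance = 6. Proportion = 0.8347/6 = 0.1391 → 13.91%.

13.91%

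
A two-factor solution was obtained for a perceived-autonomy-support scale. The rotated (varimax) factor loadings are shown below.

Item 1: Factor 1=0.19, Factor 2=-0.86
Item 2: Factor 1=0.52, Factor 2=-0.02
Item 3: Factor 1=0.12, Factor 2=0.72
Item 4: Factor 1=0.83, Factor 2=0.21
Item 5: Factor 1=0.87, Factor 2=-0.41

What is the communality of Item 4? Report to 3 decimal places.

0.733

h² = 0.83² + 0.21² = 0.6889 + 0.0441 = 0.7330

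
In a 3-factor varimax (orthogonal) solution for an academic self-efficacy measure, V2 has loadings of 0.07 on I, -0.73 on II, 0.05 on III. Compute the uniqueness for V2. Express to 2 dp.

h² = 0.07² + (-0.73)² + 0.05² = 0.0049 + 0.5329 + 0.0025 = 0.5403
Uniqueness u² = 1 − h² = 1 − 0.5403 = 0.4597

0.46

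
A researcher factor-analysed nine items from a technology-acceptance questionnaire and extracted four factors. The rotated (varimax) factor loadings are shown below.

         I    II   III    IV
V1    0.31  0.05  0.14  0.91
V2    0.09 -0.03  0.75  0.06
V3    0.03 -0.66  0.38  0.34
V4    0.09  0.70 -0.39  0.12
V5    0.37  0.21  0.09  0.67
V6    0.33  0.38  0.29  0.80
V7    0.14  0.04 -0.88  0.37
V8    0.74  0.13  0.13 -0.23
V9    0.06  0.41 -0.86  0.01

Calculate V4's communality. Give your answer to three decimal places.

0.665

h² = 0.09² + 0.70² + (-0.39)² + 0.12² = 0.0081 + 0.4900 + 0.1521 + 0.0144 = 0.6646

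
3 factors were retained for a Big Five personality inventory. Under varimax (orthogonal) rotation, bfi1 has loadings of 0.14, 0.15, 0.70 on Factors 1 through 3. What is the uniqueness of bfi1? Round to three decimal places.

h² = 0.14² + 0.15² + 0.70² = 0.0196 + 0.0225 + 0.4900 = 0.5321
Uniqueness u² = 1 − h² = 1 − 0.5321 = 0.4679

0.468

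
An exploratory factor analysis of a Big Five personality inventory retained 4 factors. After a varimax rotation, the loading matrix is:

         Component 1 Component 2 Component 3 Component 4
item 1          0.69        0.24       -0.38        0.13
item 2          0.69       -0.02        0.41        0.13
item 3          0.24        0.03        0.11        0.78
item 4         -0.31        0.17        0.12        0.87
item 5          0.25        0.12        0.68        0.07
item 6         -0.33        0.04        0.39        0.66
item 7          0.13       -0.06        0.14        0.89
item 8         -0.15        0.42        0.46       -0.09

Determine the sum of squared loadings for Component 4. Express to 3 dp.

SS loadings for Component 4 = 0.13² + 0.13² + 0.78² + 0.87² + 0.07² + 0.66² + 0.89² + (-0.09)² = 0.0169 + 0.0169 + 0.6084 + 0.7569 + 0.0049 + 0.4356 + 0.7921 + 0.0081 = 2.6398

2.640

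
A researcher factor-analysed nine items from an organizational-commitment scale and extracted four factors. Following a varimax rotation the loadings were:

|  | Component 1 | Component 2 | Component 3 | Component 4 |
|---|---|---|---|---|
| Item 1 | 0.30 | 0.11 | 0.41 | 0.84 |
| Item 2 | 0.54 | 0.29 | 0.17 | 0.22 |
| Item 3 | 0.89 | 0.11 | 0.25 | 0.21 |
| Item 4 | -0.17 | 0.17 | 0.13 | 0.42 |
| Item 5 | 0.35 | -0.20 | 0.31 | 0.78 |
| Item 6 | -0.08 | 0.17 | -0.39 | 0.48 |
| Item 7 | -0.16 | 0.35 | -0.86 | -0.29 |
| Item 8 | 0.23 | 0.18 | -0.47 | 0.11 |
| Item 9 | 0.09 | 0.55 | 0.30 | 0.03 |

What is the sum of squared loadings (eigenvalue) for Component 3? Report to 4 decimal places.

SS loadings for Component 3 = 0.41² + 0.17² + 0.25² + 0.13² + 0.31² + (-0.39)² + (-0.86)² + (-0.47)² + 0.30² = 0.1681 + 0.0289 + 0.0625 + 0.0169 + 0.0961 + 0.1521 + 0.7396 + 0.2209 + 0.0900 = 1.5751

1.5751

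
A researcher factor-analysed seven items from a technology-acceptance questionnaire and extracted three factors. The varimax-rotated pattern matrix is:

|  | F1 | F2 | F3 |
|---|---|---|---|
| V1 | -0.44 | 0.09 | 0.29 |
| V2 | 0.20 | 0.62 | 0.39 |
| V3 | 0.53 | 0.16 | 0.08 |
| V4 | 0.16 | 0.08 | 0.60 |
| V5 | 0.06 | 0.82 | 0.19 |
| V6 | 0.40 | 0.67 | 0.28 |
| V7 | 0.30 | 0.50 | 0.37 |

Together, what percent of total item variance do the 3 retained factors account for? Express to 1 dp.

Communalities: 0.2858, 0.5765, 0.3129, 0.3920, 0.7121, 0.6873, 0.4769; Σh² = 3.4435.
Total variance with 7 standardized items is 7, so the solution explains 3.4435/7 = 0.4919 = 49.19%.

49.2%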